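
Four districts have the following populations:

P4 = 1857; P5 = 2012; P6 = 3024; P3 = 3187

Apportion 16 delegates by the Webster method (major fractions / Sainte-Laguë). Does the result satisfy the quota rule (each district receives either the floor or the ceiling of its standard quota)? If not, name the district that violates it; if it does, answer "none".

Standard quotas: P4 2.948, P5 3.194, P6 4.800, P3 5.059.
Webster allocation: P4 3, P5 3, P6 5, P3 5.
Every allocation lies between the lower and upper quota.

none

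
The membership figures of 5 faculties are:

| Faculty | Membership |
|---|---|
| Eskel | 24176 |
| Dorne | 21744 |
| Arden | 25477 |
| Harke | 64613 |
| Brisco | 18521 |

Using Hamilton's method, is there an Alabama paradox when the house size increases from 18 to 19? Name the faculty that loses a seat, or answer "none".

At 18 seats: Eskel 3, Dorne 3, Arden 3, Harke 7, Brisco 2.
At 19 seats: Eskel 3, Dorne 3, Arden 3, Harke 8, Brisco 2.
No faculty's allocation decreased.

none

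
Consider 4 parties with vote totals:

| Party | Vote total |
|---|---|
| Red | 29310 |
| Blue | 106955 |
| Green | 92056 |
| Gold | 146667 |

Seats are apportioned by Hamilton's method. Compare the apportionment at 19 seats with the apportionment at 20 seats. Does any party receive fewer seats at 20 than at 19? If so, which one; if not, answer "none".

Red

At 19 seats: Red 2, Blue 5, Green 5, Gold 7.
At 20 seats: Red 1, Blue 6, Green 5, Gold 8.
Red drops from 2 to 1.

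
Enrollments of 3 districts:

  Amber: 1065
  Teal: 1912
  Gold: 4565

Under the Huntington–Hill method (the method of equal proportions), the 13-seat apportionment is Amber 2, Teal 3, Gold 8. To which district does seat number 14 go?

Priority for the next seat is population ÷ (√(s·(s+1))).
Priorities: Amber 434.784, Teal 551.947, Gold 537.990.
Highest priority: Teal.

Teal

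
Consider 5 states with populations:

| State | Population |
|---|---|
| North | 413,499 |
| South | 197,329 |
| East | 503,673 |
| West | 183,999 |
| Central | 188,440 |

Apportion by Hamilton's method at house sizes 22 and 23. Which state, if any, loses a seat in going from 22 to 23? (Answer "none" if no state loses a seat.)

At 22 seats: North 6, South 3, East 7, West 3, Central 3.
At 23 seats: North 6, South 3, East 8, West 3, Central 3.
No state's allocation decreased.

none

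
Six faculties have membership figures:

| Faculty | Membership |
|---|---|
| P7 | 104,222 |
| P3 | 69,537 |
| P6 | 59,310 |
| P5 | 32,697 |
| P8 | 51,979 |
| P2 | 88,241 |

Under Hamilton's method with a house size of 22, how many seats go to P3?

4

Total 405986; standard divisor 405986/22 ≈ 18453.909.
Standard quotas: P7 5.6477, P3 3.7681, P6 3.2140, P5 1.7718, P8 2.8167, P2 4.7817.
Lower quotas: P7 5, P3 3, P6 3, P5 1, P8 2, P2 4 (sum 18, leaving 4 seats).
Remainders in descending order: P8 0.8167, P2 0.7817, P5 0.7718, P3 0.7681, P7 0.6477, P6 0.2140.
Largest remainders: P8, P2, P5, P3 receive the extra seats.
P3 receives 4.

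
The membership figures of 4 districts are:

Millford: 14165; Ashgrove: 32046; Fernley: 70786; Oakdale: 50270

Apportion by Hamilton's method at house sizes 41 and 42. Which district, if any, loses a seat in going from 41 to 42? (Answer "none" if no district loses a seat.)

Millford

At 41 seats: Millford 4, Ashgrove 8, Fernley 17, Oakdale 12.
At 42 seats: Millford 3, Ashgrove 8, Fernley 18, Oakdale 13.
Millford drops from 4 to 3.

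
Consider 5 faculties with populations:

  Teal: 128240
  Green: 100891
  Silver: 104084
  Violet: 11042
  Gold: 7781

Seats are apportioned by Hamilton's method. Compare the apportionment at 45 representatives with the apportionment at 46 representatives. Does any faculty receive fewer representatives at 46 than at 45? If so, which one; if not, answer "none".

Violet

At 45 seats: Teal 16, Green 13, Silver 13, Violet 2, Gold 1.
At 46 seats: Teal 17, Green 13, Silver 14, Violet 1, Gold 1.
Violet drops from 2 to 1.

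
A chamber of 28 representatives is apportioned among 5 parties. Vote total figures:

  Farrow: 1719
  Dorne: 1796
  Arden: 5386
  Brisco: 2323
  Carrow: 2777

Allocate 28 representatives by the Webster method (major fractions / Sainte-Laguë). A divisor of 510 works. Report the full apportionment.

Farrow 3, Dorne 4, Arden 11, Brisco 5, Carrow 5

With modified divisor 510: modified quotas Farrow 3.371, Dorne 3.522, Arden 10.561, Brisco 4.555, Carrow 5.445.
Rounding to the nearest integer: Farrow 3, Dorne 4, Arden 11, Brisco 5, Carrow 5 (total 28).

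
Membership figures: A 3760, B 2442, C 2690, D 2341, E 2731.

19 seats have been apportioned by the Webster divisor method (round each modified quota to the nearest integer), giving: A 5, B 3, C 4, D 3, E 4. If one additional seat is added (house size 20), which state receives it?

B

Priority for the next seat is population ÷ (current seats + 0.5).
Priorities: A 683.636, B 697.714, C 597.778, D 668.857, E 606.889.
Highest priority: B.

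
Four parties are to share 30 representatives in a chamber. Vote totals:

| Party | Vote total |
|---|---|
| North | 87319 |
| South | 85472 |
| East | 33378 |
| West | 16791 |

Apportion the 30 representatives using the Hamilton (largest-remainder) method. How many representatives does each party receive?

North 12, South 12, East 4, West 2

The standard divisor is 222960/30 = 7432.
Standard quotas: North 11.7491, South 11.5005, East 4.4911, West 2.2593.
Lower quotas: North 11, South 11, East 4, West 2 (sum 28, leaving 2 seats).
Remainders in descending order: North 0.7491, South 0.5005, East 0.4911, West 0.2593.
The surplus seats go to North, South.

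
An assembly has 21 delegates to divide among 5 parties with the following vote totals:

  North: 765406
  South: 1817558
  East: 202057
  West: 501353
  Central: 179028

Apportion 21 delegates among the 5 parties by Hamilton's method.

Total 3465402; standard divisor 3465402/21 ≈ 165019.143.
Standard quotas: North 4.6383, South 11.0142, East 1.2244, West 3.0382, Central 1.0849.
Lower quotas: North 4, South 11, East 1, West 3, Central 1 (sum 20, leaving 1 seat).
Remainders in descending order: North 0.6383, East 0.2244, Central 0.0849, West 0.0382, South 0.0142.
Largest remainder: North receives the extra seat.

North=5, South=11, East=1, West=3, Central=1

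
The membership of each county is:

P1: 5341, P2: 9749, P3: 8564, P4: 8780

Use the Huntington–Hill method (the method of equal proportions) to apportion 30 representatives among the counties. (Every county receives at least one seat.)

P1=5, P2=9, P3=8, P4=8

With divisor 1090: modified quotas P1 4.900, P2 8.944, P3 7.857, P4 8.055.
Geometric-mean thresholds: P1 √(4·5)=4.472, P2 √(8·9)=8.485, P3 √(7·8)=7.483, P4 √(8·9)=8.485.
Each quota rounded against its threshold gives P1 5, P2 9, P3 8, P4 8 (total 30).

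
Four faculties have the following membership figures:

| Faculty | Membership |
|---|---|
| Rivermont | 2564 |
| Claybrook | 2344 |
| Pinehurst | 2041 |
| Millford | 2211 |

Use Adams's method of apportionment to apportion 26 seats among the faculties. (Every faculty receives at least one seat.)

Rivermont 7; Claybrook 7; Pinehurst 6; Millford 6

Standard divisor 9160/26 ≈ 352.308; standard quotas: Rivermont 7.278, Claybrook 6.653, Pinehurst 5.793, Millford 6.276.
Rounding up gives 8, 7, 6, 7 = 28 seats, so the divisor must be adjusted.
With modified divisor 380: modified quotas Rivermont 6.747, Claybrook 6.168, Pinehurst 5.371, Millford 5.818.
Rounding up: Rivermont 7, Claybrook 7, Pinehurst 6, Millford 6 (total 26).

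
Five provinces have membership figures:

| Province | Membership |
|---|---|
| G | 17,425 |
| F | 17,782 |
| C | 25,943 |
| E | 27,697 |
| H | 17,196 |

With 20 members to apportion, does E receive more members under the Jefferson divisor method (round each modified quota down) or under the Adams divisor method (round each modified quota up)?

Jefferson: G 3, F 3, C 5, E 6, H 3.
Adams: G 3, F 4, C 5, E 5, H 3.
E gets 6 under Jefferson and 5 under Adams.

Jefferson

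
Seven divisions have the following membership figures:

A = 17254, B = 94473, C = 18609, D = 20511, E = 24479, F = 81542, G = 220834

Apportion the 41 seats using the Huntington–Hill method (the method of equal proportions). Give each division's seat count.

A 2, B 8, C 2, D 2, E 2, F 7, G 18

With divisor 12071: modified quotas A 1.429, B 7.826, C 1.542, D 1.699, E 2.028, F 6.755, G 18.295.
Geometric-mean thresholds: A √(1·2)=1.414, B √(7·8)=7.483, C √(1·2)=1.414, D √(1·2)=1.414, E √(2·3)=2.449, F √(6·7)=6.481, G √(18·19)=18.493.
Each quota rounded against its threshold gives A 2, B 8, C 2, D 2, E 2, F 7, G 18 (total 41).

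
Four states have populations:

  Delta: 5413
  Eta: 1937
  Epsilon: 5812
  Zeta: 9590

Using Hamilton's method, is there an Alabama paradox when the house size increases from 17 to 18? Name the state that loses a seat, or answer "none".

Eta

At 17 seats: Delta 4, Eta 2, Epsilon 4, Zeta 7.
At 18 seats: Delta 4, Eta 1, Epsilon 5, Zeta 8.
Eta drops from 2 to 1.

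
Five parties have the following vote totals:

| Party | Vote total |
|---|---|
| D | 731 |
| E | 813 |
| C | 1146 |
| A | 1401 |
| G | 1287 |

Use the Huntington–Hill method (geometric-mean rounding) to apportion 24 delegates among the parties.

With divisor 225: modified quotas D 3.249, E 3.613, C 5.093, A 6.227, G 5.720.
Geometric-mean thresholds: D √(3·4)=3.464, E √(3·4)=3.464, C √(5·6)=5.477, A √(6·7)=6.481, G √(5·6)=5.477.
Each quota rounded against its threshold gives D 3, E 4, C 5, A 6, G 6 (total 24).

D=3, E=4, C=5, A=6, G=6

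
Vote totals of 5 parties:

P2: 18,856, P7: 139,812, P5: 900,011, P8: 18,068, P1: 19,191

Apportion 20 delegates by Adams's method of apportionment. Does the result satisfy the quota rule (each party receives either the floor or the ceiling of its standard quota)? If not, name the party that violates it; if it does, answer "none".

Standard quotas: P2 0.344, P7 2.551, P5 16.424, P8 0.330, P1 0.350.
Adams allocation: P2 1, P7 3, P5 14, P8 1, P1 1.
P5 has quota 16.424 (lower 16, upper 17) but receives 14 — outside the quota interval.

P5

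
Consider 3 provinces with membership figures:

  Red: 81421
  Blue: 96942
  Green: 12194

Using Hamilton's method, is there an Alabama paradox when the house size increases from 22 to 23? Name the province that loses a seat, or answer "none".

Green

At 22 seats: Red 9, Blue 11, Green 2.
At 23 seats: Red 10, Blue 12, Green 1.
Green drops from 2 to 1.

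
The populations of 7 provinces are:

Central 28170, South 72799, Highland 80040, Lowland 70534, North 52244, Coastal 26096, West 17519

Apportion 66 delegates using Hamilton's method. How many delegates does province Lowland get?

Standard divisor: 347402 ÷ 66 ≈ 5263.667.
Standard quotas: Central 5.3518, South 13.8305, Highland 15.2061, Lowland 13.4002, North 9.9254, Coastal 4.9578, West 3.3283.
Lower quotas: Central 5, South 13, Highland 15, Lowland 13, North 9, Coastal 4, West 3 (sum 62, leaving 4 seats).
Remainders in descending order: Coastal 0.9578, North 0.9254, South 0.8305, Lowland 0.4002, Central 0.3518, West 0.3283, Highland 0.2061.
The surplus seats go to Coastal, North, South, Lowland.
Lowland receives 14.

14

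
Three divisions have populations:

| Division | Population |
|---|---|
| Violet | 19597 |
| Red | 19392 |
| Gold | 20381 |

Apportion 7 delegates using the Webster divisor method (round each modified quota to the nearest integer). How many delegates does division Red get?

Standard divisor 59370/7 ≈ 8481.429; standard quotas: Violet 2.311, Red 2.286, Gold 2.403.
Rounding to the nearest integer gives 2, 2, 2 = 6 seats, so the divisor must be adjusted.
With modified divisor 8000: modified quotas Violet 2.450, Red 2.424, Gold 2.548.
Rounding to the nearest integer: Violet 2, Red 2, Gold 3 (total 7).
Red receives 2.

2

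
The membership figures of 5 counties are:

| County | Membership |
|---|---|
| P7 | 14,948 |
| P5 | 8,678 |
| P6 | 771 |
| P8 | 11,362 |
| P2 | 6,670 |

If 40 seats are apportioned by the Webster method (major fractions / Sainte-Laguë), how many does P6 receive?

Standard divisor 42429/40 ≈ 1060.725; standard quotas: P7 14.092, P5 8.181, P6 0.727, P8 10.712, P2 6.288.
Rounding to the nearest integer gives P7 14, P5 8, P6 1, P8 11, P2 6 — total 40, matching the house size, so no adjustment is needed.
P6 receives 1.

1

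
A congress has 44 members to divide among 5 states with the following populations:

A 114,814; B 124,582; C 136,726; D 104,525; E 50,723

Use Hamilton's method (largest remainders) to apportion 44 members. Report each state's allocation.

Standard divisor: 531370 ÷ 44 ≈ 12076.591.
Standard quotas: A 9.5072, B 10.3160, C 11.3216, D 8.6552, E 4.2001.
Lower quotas: A 9, B 10, C 11, D 8, E 4 (sum 42, leaving 2 seats).
Remainders in descending order: D 0.6552, A 0.5072, C 0.3216, B 0.3160, E 0.2001.
The surplus seats go to D, A.

A: 10, B: 10, C: 11, D: 9, E: 4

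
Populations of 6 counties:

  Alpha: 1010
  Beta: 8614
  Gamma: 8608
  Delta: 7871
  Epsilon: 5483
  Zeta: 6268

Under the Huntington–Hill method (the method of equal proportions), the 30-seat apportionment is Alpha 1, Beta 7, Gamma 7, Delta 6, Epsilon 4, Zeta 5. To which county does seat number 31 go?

Epsilon

Priority for the next seat is population ÷ (√(s·(s+1))).
Priorities: Alpha 714.178, Beta 1151.094, Gamma 1150.292, Delta 1214.522, Epsilon 1226.036, Zeta 1144.375.
Highest priority: Epsilon.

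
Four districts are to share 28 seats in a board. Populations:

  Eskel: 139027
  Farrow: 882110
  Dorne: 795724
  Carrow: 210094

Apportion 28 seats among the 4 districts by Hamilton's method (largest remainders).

The standard divisor is 2026955/28 ≈ 72391.25.
Standard quotas: Eskel 1.9205, Farrow 12.1853, Dorne 10.9920, Carrow 2.9022.
Lower quotas: Eskel 1, Farrow 12, Dorne 10, Carrow 2 (sum 25, leaving 3 seats).
Remainders in descending order: Dorne 0.9920, Eskel 0.9205, Carrow 0.9022, Farrow 0.1853.
The surplus seats go to Dorne, Eskel, Carrow.

Eskel: 2, Farrow: 12, Dorne: 11, Carrow: 3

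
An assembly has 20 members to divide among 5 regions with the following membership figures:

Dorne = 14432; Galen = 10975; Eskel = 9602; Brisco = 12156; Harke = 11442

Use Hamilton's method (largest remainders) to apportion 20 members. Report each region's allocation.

Dorne=5, Galen=4, Eskel=3, Brisco=4, Harke=4

Standard divisor: 58607 ÷ 20 ≈ 2930.35.
Standard quotas: Dorne 4.9250, Galen 3.7453, Eskel 3.2767, Brisco 4.1483, Harke 3.9047.
Lower quotas: Dorne 4, Galen 3, Eskel 3, Brisco 4, Harke 3 (sum 17, leaving 3 seats).
Remainders in descending order: Dorne 0.9250, Harke 0.9047, Galen 0.7453, Eskel 0.2767, Brisco 0.1483.
The surplus seats go to Dorne, Harke, Galen.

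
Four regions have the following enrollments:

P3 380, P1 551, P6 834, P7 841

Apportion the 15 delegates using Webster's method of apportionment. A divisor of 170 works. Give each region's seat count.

With modified divisor 170: modified quotas P3 2.235, P1 3.241, P6 4.906, P7 4.947.
Rounding to the nearest integer: P3 2, P1 3, P6 5, P7 5 (total 15).

P3=2, P1=3, P6=5, P7=5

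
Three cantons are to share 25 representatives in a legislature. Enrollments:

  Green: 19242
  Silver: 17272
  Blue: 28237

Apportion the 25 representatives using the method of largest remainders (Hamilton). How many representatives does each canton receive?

Standard divisor: 64751 ÷ 25 ≈ 2590.04.
Standard quotas: Green 7.4292, Silver 6.6686, Blue 10.9021.
Lower quotas: Green 7, Silver 6, Blue 10 (sum 23, leaving 2 seats).
Remainders in descending order: Blue 0.9021, Silver 0.6686, Green 0.4292.
The surplus seats go to Blue, Silver.

Green 7, Silver 7, Blue 11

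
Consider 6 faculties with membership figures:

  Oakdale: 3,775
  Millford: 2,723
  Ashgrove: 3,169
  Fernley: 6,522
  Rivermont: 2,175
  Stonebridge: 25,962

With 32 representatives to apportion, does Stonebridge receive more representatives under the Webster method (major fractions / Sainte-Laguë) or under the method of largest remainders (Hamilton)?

Hamilton

Webster: Oakdale 3, Millford 2, Ashgrove 2, Fernley 5, Rivermont 2, Stonebridge 18.
Hamilton: Oakdale 3, Millford 2, Ashgrove 2, Fernley 5, Rivermont 1, Stonebridge 19.
Stonebridge gets 18 under Webster and 19 under Hamilton.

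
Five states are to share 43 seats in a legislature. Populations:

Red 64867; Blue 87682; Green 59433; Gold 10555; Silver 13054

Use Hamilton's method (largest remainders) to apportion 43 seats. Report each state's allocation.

Red 12; Blue 16; Green 11; Gold 2; Silver 2

The standard divisor is 235591/43 ≈ 5478.86.
Standard quotas: Red 11.8395, Blue 16.0037, Green 10.8477, Gold 1.9265, Silver 2.3826.
Lower quotas: Red 11, Blue 16, Green 10, Gold 1, Silver 2 (sum 40, leaving 3 seats).
Remainders in descending order: Gold 0.9265, Green 0.8477, Red 0.8395, Silver 0.3826, Blue 0.0037.
The surplus seats go to Gold, Green, Red.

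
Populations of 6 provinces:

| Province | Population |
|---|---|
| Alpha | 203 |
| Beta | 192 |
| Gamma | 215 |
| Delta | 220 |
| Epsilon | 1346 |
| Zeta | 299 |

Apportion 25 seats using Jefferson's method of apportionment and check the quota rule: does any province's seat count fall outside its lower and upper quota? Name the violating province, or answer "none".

none

Standard quotas: Alpha 2.051, Beta 1.939, Gamma 2.172, Delta 2.222, Epsilon 13.596, Zeta 3.020.
Jefferson allocation: Alpha 2, Beta 2, Gamma 2, Delta 2, Epsilon 14, Zeta 3.
Every allocation lies between the lower and upper quota.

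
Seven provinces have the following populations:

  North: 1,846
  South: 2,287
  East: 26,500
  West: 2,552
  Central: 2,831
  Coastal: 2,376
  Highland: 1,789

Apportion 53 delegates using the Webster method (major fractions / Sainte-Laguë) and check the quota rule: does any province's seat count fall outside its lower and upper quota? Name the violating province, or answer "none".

East

Standard quotas: North 2.435, South 3.017, East 34.954, West 3.366, Central 3.734, Coastal 3.134, Highland 2.360.
Webster allocation: North 2, South 3, East 36, West 3, Central 4, Coastal 3, Highland 2.
East has quota 34.954 (lower 34, upper 35) but receives 36 — outside the quota interval.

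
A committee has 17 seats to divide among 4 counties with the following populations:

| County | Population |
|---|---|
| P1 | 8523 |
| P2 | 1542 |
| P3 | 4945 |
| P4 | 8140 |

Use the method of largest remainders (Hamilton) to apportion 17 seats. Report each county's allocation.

P1 6; P2 1; P3 4; P4 6

Standard divisor: 23150 ÷ 17 ≈ 1361.765.
Standard quotas: P1 6.2588, P2 1.1324, P3 3.6313, P4 5.9775.
Lower quotas: P1 6, P2 1, P3 3, P4 5 (sum 15, leaving 2 seats).
Remainders in descending order: P4 0.9775, P3 0.6313, P1 0.2588, P2 0.1324.
Largest remainders: P4, P3 receive the extra seats.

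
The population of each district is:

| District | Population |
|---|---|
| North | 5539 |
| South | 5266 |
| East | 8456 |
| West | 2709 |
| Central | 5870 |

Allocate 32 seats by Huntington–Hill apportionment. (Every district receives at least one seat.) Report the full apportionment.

North 6; South 6; East 10; West 3; Central 7

With divisor 873: modified quotas North 6.345, South 6.032, East 9.686, West 3.103, Central 6.724.
Geometric-mean thresholds: North √(6·7)=6.481, South √(6·7)=6.481, East √(9·10)=9.487, West √(3·4)=3.464, Central √(6·7)=6.481.
Each quota rounded against its threshold gives North 6, South 6, East 10, West 3, Central 7 (total 32).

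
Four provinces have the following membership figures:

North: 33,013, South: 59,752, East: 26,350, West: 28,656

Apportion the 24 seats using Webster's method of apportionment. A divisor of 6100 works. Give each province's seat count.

With modified divisor 6100: modified quotas North 5.412, South 9.795, East 4.320, West 4.698.
Rounding to the nearest integer: North 5, South 10, East 4, West 5 (total 24).

North 5, South 10, East 4, West 5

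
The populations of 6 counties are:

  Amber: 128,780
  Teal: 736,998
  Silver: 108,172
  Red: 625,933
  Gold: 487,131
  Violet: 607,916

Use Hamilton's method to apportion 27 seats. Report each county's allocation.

Amber=1; Teal=8; Silver=1; Red=6; Gold=5; Violet=6

Total 2694930; standard divisor 2694930/27 ≈ 99812.222.
Standard quotas: Amber 1.2902, Teal 7.3838, Silver 1.0838, Red 6.2711, Gold 4.8805, Violet 6.0906.
Lower quotas: Amber 1, Teal 7, Silver 1, Red 6, Gold 4, Violet 6 (sum 25, leaving 2 seats).
Remainders in descending order: Gold 0.8805, Teal 0.3838, Amber 0.2902, Red 0.2711, Violet 0.0906, Silver 0.0838.
The surplus seats go to Gold, Teal.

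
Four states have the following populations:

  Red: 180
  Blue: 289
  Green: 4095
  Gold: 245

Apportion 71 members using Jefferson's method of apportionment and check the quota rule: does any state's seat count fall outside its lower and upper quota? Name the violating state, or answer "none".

Green

Standard quotas: Red 2.658, Blue 4.267, Green 60.459, Gold 3.617.
Jefferson allocation: Red 2, Blue 4, Green 62, Gold 3.
Green has quota 60.459 (lower 60, upper 61) but receives 62 — outside the quota interval.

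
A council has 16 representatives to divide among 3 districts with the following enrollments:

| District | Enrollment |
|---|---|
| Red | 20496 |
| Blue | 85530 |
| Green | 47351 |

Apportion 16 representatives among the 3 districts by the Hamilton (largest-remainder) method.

Standard divisor: 153377 ÷ 16 ≈ 9586.062.
Standard quotas: Red 2.1381, Blue 8.9223, Green 4.9396.
Lower quotas: Red 2, Blue 8, Green 4 (sum 14, leaving 2 seats).
Remainders in descending order: Green 0.9396, Blue 0.9223, Red 0.1381.
Largest remainders: Green, Blue receive the extra seats.

Red=2, Blue=9, Green=5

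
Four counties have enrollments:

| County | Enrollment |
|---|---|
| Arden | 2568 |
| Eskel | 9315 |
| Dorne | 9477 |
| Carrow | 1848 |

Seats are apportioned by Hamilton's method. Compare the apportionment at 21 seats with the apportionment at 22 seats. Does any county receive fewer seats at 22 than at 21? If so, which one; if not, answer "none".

none

At 21 seats: Arden 2, Eskel 8, Dorne 9, Carrow 2.
At 22 seats: Arden 2, Eskel 9, Dorne 9, Carrow 2.
No county's allocation decreased.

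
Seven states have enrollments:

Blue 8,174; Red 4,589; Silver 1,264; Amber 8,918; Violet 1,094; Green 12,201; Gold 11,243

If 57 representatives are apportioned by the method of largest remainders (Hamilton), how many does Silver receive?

Total 47483; standard divisor 47483/57 ≈ 833.035.
Standard quotas: Blue 9.8123, Red 5.5088, Silver 1.5173, Amber 10.7054, Violet 1.3133, Green 14.6464, Gold 13.4964.
Lower quotas: Blue 9, Red 5, Silver 1, Amber 10, Violet 1, Green 14, Gold 13 (sum 53, leaving 4 seats).
Remainders in descending order: Blue 0.8123, Amber 0.7054, Green 0.6464, Silver 0.5173, Red 0.5088, Gold 0.4964, Violet 0.3133.
Largest remainders: Blue, Amber, Green, Silver receive the extra seats.
Silver receives 2.

2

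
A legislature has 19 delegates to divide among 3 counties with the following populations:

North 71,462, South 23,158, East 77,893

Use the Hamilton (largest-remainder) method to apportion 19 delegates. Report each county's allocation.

North: 8, South: 2, East: 9

The standard divisor is 172513/19 ≈ 9079.632.
Standard quotas: North 7.8706, South 2.5505, East 8.5789.
Lower quotas: North 7, South 2, East 8 (sum 17, leaving 2 seats).
Remainders in descending order: North 0.8706, East 0.5789, South 0.5505.
The surplus seats go to North, East.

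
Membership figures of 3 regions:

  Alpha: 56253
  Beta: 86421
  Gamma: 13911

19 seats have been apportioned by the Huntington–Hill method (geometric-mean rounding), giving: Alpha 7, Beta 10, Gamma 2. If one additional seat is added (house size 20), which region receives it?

Priority for the next seat is population ÷ (√(s·(s+1))).
Priorities: Alpha 7517.123, Beta 8239.919, Gamma 5679.142.
Highest priority: Beta.

Beta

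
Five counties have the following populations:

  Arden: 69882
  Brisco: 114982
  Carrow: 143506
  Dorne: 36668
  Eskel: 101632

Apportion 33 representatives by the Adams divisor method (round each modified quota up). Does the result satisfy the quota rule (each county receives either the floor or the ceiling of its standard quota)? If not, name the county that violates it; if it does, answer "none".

Standard quotas: Arden 4.942, Brisco 8.131, Carrow 10.148, Dorne 2.593, Eskel 7.187.
Adams allocation: Arden 5, Brisco 8, Carrow 10, Dorne 3, Eskel 7.
Every allocation lies between the lower and upper quota.

none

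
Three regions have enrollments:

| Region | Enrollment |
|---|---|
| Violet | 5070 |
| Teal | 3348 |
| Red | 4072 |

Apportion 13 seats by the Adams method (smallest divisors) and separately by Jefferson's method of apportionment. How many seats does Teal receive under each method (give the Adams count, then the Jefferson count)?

4 and 3

Adams: Violet 5, Teal 4, Red 4.
Jefferson: Violet 6, Teal 3, Red 4.
Teal gets 4 under Adams and 3 under Jefferson.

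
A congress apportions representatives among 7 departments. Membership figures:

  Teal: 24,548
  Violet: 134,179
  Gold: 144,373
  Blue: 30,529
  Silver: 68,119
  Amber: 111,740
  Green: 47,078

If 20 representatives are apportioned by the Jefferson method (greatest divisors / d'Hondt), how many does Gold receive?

Standard divisor 560566/20 ≈ 28028.3; standard quotas: Teal 0.876, Violet 4.787, Gold 5.151, Blue 1.089, Silver 2.430, Amber 3.987, Green 1.680.
Rounding down gives 0, 4, 5, 1, 2, 3, 1 = 16 seats, so the divisor must be adjusted.
With modified divisor 23800: modified quotas Teal 1.031, Violet 5.638, Gold 6.066, Blue 1.283, Silver 2.862, Amber 4.695, Green 1.978.
Rounding down: Teal 1, Violet 5, Gold 6, Blue 1, Silver 2, Amber 4, Green 1 (total 20).
Gold receives 6.

6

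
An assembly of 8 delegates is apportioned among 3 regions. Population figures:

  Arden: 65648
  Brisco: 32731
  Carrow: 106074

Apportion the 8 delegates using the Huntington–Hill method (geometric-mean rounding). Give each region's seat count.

Arden 3; Brisco 1; Carrow 4

With divisor 25260: modified quotas Arden 2.599, Brisco 1.296, Carrow 4.199.
Geometric-mean thresholds: Arden √(2·3)=2.449, Brisco √(1·2)=1.414, Carrow √(4·5)=4.472.
Each quota rounded against its threshold gives Arden 3, Brisco 1, Carrow 4 (total 8).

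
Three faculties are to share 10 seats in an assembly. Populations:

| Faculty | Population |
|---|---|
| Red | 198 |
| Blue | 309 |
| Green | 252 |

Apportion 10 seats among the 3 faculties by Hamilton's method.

The standard divisor is 759/10 ≈ 75.9.
Standard quotas: Red 2.609, Blue 4.071, Green 3.320.
Lower quotas: Red 2, Blue 4, Green 3 (sum 9, leaving 1 seat).
Remainders in descending order: Red 0.609, Green 0.320, Blue 0.071.
The surplus seat goes to Red.

Red 3, Blue 4, Green 3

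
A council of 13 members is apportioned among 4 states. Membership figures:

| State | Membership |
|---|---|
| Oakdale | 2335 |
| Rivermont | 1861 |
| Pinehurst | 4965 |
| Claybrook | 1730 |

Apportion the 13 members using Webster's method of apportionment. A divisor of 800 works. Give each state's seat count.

With modified divisor 800: modified quotas Oakdale 2.919, Rivermont 2.326, Pinehurst 6.206, Claybrook 2.163.
Rounding to the nearest integer: Oakdale 3, Rivermont 2, Pinehurst 6, Claybrook 2 (total 13).

Oakdale 3; Rivermont 2; Pinehurst 6; Claybrook 2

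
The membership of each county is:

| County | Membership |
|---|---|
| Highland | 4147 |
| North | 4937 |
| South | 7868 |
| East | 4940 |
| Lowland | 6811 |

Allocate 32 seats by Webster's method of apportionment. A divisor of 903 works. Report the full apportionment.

Highland 5, North 5, South 9, East 5, Lowland 8

With modified divisor 903: modified quotas Highland 4.592, North 5.467, South 8.713, East 5.471, Lowland 7.543.
Rounding to the nearest integer: Highland 5, North 5, South 9, East 5, Lowland 8 (total 32).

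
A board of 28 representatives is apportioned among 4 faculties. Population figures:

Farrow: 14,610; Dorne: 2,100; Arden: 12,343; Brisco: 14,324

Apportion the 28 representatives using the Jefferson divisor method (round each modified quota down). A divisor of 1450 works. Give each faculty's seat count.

Farrow 10, Dorne 1, Arden 8, Brisco 9

With modified divisor 1450: modified quotas Farrow 10.076, Dorne 1.448, Arden 8.512, Brisco 9.879.
Rounding down: Farrow 10, Dorne 1, Arden 8, Brisco 9 (total 28).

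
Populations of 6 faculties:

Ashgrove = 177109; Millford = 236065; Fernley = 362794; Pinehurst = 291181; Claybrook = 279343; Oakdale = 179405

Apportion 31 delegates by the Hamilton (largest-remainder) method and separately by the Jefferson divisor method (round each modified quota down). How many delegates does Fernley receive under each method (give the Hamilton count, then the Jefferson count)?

7 and 8

Hamilton: Ashgrove 3, Millford 5, Fernley 7, Pinehurst 6, Claybrook 6, Oakdale 4.
Jefferson: Ashgrove 3, Millford 5, Fernley 8, Pinehurst 6, Claybrook 6, Oakdale 3.
Fernley gets 7 under Hamilton and 8 under Jefferson.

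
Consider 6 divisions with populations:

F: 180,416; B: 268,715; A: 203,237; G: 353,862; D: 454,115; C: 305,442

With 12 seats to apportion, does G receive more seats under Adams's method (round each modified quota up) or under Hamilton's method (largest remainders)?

Adams: F 1, B 2, A 2, G 2, D 3, C 2.
Hamilton: F 1, B 2, A 1, G 3, D 3, C 2.
G gets 2 under Adams and 3 under Hamilton.

Hamilton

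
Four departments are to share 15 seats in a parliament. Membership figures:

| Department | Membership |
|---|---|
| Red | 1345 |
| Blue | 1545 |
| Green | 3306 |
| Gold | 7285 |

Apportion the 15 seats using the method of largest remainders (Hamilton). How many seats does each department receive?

Red 1, Blue 2, Green 4, Gold 8

Total 13481; standard divisor 13481/15 ≈ 898.733.
Standard quotas: Red 1.4966, Blue 1.7191, Green 3.6785, Gold 8.1059.
Lower quotas: Red 1, Blue 1, Green 3, Gold 8 (sum 13, leaving 2 seats).
Remainders in descending order: Blue 0.7191, Green 0.6785, Red 0.4966, Gold 0.1059.
Largest remainders: Blue, Green receive the extra seats.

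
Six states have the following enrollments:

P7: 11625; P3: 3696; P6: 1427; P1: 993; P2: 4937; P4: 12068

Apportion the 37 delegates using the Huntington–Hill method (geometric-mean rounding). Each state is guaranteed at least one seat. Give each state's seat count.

P7: 12, P3: 4, P6: 2, P1: 1, P2: 5, P4: 13

With divisor 948: modified quotas P7 12.263, P3 3.899, P6 1.505, P1 1.047, P2 5.208, P4 12.730.
Geometric-mean thresholds: P7 √(12·13)=12.490, P3 √(3·4)=3.464, P6 √(1·2)=1.414, P1 √(1·2)=1.414, P2 √(5·6)=5.477, P4 √(12·13)=12.490.
Each quota rounded against its threshold gives P7 12, P3 4, P6 2, P1 1, P2 5, P4 13 (total 37).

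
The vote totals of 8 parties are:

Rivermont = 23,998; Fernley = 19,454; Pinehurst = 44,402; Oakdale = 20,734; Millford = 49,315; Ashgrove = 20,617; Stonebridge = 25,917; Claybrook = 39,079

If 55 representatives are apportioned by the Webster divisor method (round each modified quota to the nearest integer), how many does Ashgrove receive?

5

Standard divisor 243516/55 ≈ 4427.564; standard quotas: Rivermont 5.420, Fernley 4.394, Pinehurst 10.029, Oakdale 4.683, Millford 11.138, Ashgrove 4.657, Stonebridge 5.854, Claybrook 8.826.
Rounding to the nearest integer gives Rivermont 5, Fernley 4, Pinehurst 10, Oakdale 5, Millford 11, Ashgrove 5, Stonebridge 6, Claybrook 9 — total 55, matching the house size, so no adjustment is needed.
Ashgrove receives 5.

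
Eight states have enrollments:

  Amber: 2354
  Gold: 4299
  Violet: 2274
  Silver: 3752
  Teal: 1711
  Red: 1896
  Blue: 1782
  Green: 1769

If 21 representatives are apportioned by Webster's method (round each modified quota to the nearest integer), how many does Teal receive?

Standard divisor 19837/21 ≈ 944.619; standard quotas: Amber 2.492, Gold 4.551, Violet 2.407, Silver 3.972, Teal 1.811, Red 2.007, Blue 1.886, Green 1.873.
Rounding to the nearest integer gives Amber 2, Gold 5, Violet 2, Silver 4, Teal 2, Red 2, Blue 2, Green 2 — total 21, matching the house size, so no adjustment is needed.
Teal receives 2.

2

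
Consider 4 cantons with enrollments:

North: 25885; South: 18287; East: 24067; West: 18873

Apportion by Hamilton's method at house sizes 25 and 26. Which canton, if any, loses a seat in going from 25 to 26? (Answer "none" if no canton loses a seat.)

At 25 seats: North 8, South 5, East 7, West 5.
At 26 seats: North 8, South 5, East 7, West 6.
No canton's allocation decreased.

none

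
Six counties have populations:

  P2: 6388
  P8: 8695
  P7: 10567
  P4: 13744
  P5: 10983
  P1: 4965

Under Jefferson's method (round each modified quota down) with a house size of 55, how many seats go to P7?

10

Standard divisor 55342/55 ≈ 1006.218; standard quotas: P2 6.349, P8 8.641, P7 10.502, P4 13.659, P5 10.915, P1 4.934.
Rounding down gives 6, 8, 10, 13, 10, 4 = 51 seats, so the divisor must be adjusted.
With modified divisor 963: modified quotas P2 6.633, P8 9.029, P7 10.973, P4 14.272, P5 11.405, P1 5.156.
Rounding down: P2 6, P8 9, P7 10, P4 14, P5 11, P1 5 (total 55).
P7 receives 10.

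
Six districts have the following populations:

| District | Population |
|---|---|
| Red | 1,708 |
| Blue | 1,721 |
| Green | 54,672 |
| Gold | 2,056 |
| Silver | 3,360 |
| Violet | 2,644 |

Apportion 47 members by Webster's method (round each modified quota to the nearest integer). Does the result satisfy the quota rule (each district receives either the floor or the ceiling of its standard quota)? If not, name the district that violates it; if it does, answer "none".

Standard quotas: Red 1.213, Blue 1.223, Green 38.838, Gold 1.461, Silver 2.387, Violet 1.878.
Webster allocation: Red 1, Blue 1, Green 40, Gold 1, Silver 2, Violet 2.
Green has quota 38.838 (lower 38, upper 39) but receives 40 — outside the quota interval.

Green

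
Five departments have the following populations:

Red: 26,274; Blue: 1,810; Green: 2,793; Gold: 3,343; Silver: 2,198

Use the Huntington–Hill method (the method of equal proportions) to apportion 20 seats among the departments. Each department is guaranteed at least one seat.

Red=14; Blue=1; Green=2; Gold=2; Silver=1

With divisor 1880: modified quotas Red 13.976, Blue 0.963, Green 1.486, Gold 1.778, Silver 1.169.
Geometric-mean thresholds: Red √(13·14)=13.491, Blue (min 1), Green √(1·2)=1.414, Gold √(1·2)=1.414, Silver √(1·2)=1.414.
Each quota rounded against its threshold gives Red 14, Blue 1, Green 2, Gold 2, Silver 1 (total 20).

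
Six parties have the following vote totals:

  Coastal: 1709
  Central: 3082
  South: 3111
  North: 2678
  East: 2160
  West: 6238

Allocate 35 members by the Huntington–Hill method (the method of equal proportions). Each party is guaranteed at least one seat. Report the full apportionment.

With divisor 553: modified quotas Coastal 3.090, Central 5.573, South 5.626, North 4.843, East 3.906, West 11.280.
Geometric-mean thresholds: Coastal √(3·4)=3.464, Central √(5·6)=5.477, South √(5·6)=5.477, North √(4·5)=4.472, East √(3·4)=3.464, West √(11·12)=11.489.
Each quota rounded against its threshold gives Coastal 3, Central 6, South 6, North 5, East 4, West 11 (total 35).

Coastal: 3, Central: 6, South: 6, North: 5, East: 4, West: 11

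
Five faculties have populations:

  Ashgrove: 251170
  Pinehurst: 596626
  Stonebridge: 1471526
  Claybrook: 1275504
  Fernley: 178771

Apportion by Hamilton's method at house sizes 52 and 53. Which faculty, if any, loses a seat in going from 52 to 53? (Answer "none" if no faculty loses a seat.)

At 52 seats: Ashgrove 3, Pinehurst 8, Stonebridge 20, Claybrook 18, Fernley 3.
At 53 seats: Ashgrove 4, Pinehurst 8, Stonebridge 21, Claybrook 18, Fernley 2.
Fernley drops from 3 to 2.

Fernley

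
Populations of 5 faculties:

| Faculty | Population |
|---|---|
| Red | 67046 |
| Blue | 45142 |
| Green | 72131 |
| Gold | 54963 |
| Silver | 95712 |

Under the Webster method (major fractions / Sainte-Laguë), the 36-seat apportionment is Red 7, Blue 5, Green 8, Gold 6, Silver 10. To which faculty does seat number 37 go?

Priority for the next seat is population ÷ (current seats + 0.5).
Priorities: Red 8939.467, Blue 8207.636, Green 8486.000, Gold 8455.846, Silver 9115.429.
Highest priority: Silver.

Silver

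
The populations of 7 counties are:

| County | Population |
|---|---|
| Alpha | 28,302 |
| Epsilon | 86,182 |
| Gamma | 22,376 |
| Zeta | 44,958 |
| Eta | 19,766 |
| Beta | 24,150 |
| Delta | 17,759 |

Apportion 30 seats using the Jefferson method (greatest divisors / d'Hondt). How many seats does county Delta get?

Standard divisor 243493/30 ≈ 8116.433; standard quotas: Alpha 3.487, Epsilon 10.618, Gamma 2.757, Zeta 5.539, Eta 2.435, Beta 2.975, Delta 2.188.
Rounding down gives 3, 10, 2, 5, 2, 2, 2 = 26 seats, so the divisor must be adjusted.
With modified divisor 7300: modified quotas Alpha 3.877, Epsilon 11.806, Gamma 3.065, Zeta 6.159, Eta 2.708, Beta 3.308, Delta 2.433.
Rounding down: Alpha 3, Epsilon 11, Gamma 3, Zeta 6, Eta 2, Beta 3, Delta 2 (total 30).
Delta receives 2.

2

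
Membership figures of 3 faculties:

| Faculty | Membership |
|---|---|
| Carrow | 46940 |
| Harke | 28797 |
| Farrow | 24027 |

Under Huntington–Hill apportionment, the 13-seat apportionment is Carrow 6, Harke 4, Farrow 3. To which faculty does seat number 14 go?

Carrow

Priority for the next seat is population ÷ (√(s·(s+1))).
Priorities: Carrow 7242.999, Harke 6439.205, Farrow 6935.997.
Highest priority: Carrow.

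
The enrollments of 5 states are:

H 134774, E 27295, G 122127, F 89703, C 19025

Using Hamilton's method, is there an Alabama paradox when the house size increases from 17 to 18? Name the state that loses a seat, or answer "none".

none

At 17 seats: H 6, E 1, G 5, F 4, C 1.
At 18 seats: H 6, E 1, G 6, F 4, C 1.
No state's allocation decreased.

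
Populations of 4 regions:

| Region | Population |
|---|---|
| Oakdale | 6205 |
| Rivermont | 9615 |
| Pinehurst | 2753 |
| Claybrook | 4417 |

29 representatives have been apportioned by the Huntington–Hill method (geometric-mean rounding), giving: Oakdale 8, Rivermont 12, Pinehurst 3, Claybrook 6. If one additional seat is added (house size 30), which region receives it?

Priority for the next seat is population ÷ (√(s·(s+1))).
Priorities: Oakdale 731.266, Rivermont 769.816, Pinehurst 794.723, Claybrook 681.558.
Highest priority: Pinehurst.

Pinehurst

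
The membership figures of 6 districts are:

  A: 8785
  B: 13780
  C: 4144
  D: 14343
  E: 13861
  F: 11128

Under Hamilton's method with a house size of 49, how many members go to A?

Total 66041; standard divisor 66041/49 ≈ 1347.776.
Standard quotas: A 6.5181, B 10.2243, C 3.0747, D 10.6420, E 10.2844, F 8.2566.
Lower quotas: A 6, B 10, C 3, D 10, E 10, F 8 (sum 47, leaving 2 seats).
Remainders in descending order: D 0.6420, A 0.5181, E 0.2844, F 0.2566, B 0.2243, C 0.0747.
The surplus seats go to D, A.
A receives 7.

7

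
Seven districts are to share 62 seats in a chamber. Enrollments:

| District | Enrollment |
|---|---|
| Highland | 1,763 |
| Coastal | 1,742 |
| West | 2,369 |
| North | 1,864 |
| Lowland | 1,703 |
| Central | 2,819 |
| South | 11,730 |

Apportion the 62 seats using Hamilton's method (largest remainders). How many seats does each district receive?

Highland=5, Coastal=5, West=6, North=5, Lowland=4, Central=7, South=30

Standard divisor: 23990 ÷ 62 ≈ 386.935.
Standard quotas: Highland 4.5563, Coastal 4.5020, West 6.1225, North 4.8173, Lowland 4.4013, Central 7.2855, South 30.3151.
Lower quotas: Highland 4, Coastal 4, West 6, North 4, Lowland 4, Central 7, South 30 (sum 59, leaving 3 seats).
Remainders in descending order: North 0.8173, Highland 0.5563, Coastal 0.5020, Lowland 0.4013, South 0.3151, Central 0.2855, West 0.1225.
Largest remainders: North, Highland, Coastal receive the extra seats.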